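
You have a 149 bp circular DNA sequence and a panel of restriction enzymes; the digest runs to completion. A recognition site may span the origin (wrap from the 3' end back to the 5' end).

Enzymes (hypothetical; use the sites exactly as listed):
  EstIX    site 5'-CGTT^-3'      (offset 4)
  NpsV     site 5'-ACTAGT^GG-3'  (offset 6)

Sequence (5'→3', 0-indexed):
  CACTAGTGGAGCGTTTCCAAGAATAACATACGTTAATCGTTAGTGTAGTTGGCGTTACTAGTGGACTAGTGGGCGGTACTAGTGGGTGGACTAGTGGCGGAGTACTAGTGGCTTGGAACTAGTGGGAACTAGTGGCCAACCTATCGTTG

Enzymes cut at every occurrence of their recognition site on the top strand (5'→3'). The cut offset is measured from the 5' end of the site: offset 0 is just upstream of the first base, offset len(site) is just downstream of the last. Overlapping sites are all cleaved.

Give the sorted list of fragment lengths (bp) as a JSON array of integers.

Per-enzyme occurrences:
  EstIX (CGTT, off=4): starts [11, 30, 37, 52, 144] → cuts [15, 34, 41, 56, 148]
  NpsV (ACTAGTGG, off=6): starts [1, 56, 64, 77, 89, 103, 117, 127] → cuts [7, 62, 70, 83, 95, 109, 123, 133]

Pooled cuts: [7, 15, 34, 41, 56, 62, 70, 83, 95, 109, 123, 133, 148]

Fragment lengths:
  7→15: 8 bp
  15→34: 19 bp
  34→41: 7 bp
  41→56: 15 bp
  56→62: 6 bp
  62→70: 8 bp
  70→83: 13 bp
  83→95: 12 bp
  95→109: 14 bp
  109→123: 14 bp
  123→133: 10 bp
  133→148: 15 bp
  148→7 (wrap): 149-148+7 = 8 bp

[6,7,8,8,8,10,12,13,14,14,15,15,19]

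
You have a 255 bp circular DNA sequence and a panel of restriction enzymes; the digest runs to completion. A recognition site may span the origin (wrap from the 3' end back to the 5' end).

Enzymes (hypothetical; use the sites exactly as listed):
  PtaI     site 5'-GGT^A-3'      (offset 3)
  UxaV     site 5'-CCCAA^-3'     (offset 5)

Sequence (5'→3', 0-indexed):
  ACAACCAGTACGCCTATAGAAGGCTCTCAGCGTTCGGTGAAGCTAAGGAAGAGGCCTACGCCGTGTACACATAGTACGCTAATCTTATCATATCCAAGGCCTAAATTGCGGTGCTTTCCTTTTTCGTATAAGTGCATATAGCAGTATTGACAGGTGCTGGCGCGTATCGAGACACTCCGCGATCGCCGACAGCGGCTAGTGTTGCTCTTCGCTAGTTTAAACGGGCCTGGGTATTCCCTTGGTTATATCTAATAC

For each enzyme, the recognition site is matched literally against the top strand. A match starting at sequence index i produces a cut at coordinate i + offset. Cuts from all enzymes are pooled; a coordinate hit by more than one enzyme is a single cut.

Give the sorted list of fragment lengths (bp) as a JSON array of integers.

Per-enzyme occurrences:
  PtaI GGTA/3: at [229] ⇒ [232]
  UxaV (CCCAA, off=5): no sites

All cut coordinates (distinct, sorted): [232]

Fragment lengths:
  232→232 (wrap): 255-232+232 = 255 bp

[255]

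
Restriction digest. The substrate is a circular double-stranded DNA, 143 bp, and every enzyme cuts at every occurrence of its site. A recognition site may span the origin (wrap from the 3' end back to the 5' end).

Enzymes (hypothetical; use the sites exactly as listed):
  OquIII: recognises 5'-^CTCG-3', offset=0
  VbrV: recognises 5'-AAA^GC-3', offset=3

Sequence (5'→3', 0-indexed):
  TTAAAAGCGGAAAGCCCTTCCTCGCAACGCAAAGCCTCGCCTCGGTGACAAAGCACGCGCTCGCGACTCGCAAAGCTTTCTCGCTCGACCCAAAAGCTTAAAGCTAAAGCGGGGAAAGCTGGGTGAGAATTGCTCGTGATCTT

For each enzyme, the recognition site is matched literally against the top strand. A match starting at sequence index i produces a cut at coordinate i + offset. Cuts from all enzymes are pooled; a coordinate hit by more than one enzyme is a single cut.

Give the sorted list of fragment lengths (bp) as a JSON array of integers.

[2,4,5,5,6,7,7,7,7,7,8,9,12,12,13,15,17]

Scan for sites:
  OquIII CTCG/0: at [20, 35, 40, 59, 66, 79, 83, 132] ⇒ [20, 35, 40, 59, 66, 79, 83, 132]
  VbrV AAAGC/3: at [3, 10, 30, 49, 71, 92, 99, 105, 114] ⇒ [6, 13, 33, 52, 74, 95, 102, 108, 117]

Pooled cuts: [6, 13, 20, 33, 35, 40, 52, 59, 66, 74, 79, 83, 95, 102, 108, 117, 132]

Fragment lengths:
  6→13: 7 bp
  13→20: 7 bp
  20→33: 13 bp
  33→35: 2 bp
  35→40: 5 bp
  40→52: 12 bp
  52→59: 7 bp
  59→66: 7 bp
  66→74: 8 bp
  74→79: 5 bp
  79→83: 4 bp
  83→95: 12 bp
  95→102: 7 bp
  102→108: 6 bp
  108→117: 9 bp
  117→132: 15 bp
  132→6 (wrap): 143-132+6 = 17 bp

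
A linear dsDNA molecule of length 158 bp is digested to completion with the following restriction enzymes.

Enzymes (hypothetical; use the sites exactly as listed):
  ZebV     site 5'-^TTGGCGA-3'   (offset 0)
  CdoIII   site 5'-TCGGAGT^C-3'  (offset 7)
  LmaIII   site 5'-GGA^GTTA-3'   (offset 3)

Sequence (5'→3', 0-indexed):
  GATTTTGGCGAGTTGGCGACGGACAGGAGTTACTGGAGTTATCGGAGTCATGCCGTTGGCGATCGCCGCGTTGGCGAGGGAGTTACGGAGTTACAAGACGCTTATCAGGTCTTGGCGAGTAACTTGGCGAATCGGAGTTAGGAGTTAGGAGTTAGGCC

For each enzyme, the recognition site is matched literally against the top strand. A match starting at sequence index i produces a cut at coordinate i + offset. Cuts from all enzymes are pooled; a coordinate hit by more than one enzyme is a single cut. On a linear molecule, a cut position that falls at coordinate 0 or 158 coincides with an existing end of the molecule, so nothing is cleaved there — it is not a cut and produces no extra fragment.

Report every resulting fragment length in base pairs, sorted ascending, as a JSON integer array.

Scan for sites:
  ZebV TTGGCGA/0: at [4, 12, 55, 70, 111, 123] ⇒ [4, 12, 55, 70, 111, 123]
  CdoIII TCGGAGTC/7: at [41] ⇒ [48]
  LmaIII GGAGTTA/3: at [25, 34, 78, 86, 133, 140, 147] ⇒ [28, 37, 81, 89, 136, 143, 150]

Pooled cuts: [4, 12, 28, 37, 48, 55, 70, 81, 89, 111, 123, 136, 143, 150]

Fragment lengths:
  [0,4): 4 bp
  [4,12): 8 bp
  [12,28): 16 bp
  [28,37): 9 bp
  [37,48): 11 bp
  [48,55): 7 bp
  [55,70): 15 bp
  [70,81): 11 bp
  [81,89): 8 bp
  [89,111): 22 bp
  [111,123): 12 bp
  [123,136): 13 bp
  [136,143): 7 bp
  [143,150): 7 bp
  [150,158): 8 bp

[4,7,7,7,8,8,8,9,11,11,12,13,15,16,22]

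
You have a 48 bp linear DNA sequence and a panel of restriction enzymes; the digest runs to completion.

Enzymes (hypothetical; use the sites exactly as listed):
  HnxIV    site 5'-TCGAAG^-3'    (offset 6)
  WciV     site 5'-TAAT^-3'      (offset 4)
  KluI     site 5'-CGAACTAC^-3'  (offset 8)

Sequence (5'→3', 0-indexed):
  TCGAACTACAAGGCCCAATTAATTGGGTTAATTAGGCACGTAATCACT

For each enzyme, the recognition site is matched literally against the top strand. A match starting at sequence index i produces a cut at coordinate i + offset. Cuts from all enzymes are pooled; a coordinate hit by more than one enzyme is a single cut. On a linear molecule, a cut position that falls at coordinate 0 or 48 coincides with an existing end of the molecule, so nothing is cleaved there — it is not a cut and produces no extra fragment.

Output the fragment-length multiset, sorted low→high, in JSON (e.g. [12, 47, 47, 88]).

[4,9,9,12,14]

Site scan:
  HnxIV (TCGAAG, off=6): no sites
  WciV TAAT/4: at [19, 28, 40] ⇒ [23, 32, 44]
  KluI CGAACTAC/8: at [1] ⇒ [9]

All cut coordinates (distinct, sorted): [9, 23, 32, 44]

Fragment lengths:
  [0,9): 9 bp
  [9,23): 14 bp
  [23,32): 9 bp
  [32,44): 12 bp
  [44,48): 4 bp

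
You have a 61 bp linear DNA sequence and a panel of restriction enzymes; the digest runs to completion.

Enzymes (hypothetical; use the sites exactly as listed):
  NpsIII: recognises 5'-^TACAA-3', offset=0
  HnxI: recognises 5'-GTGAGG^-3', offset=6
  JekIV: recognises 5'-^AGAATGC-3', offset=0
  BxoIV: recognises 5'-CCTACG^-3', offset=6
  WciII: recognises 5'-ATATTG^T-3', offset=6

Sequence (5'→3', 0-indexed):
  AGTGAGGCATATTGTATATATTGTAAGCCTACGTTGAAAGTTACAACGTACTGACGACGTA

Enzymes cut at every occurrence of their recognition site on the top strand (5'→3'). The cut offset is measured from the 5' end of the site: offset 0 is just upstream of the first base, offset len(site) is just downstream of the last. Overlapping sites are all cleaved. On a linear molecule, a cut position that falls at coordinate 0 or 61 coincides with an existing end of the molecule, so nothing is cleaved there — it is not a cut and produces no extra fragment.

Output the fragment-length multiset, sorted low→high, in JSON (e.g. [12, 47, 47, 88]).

[7,7,8,9,10,20]

Site scan:
  NpsIII (TACAA, off=0): starts [41] → cuts [41]
  HnxI (GTGAGG, off=6): starts [1] → cuts [7]
  JekIV (AGAATGC, off=0): no sites
  BxoIV (CCTACG, off=6): starts [27] → cuts [33]
  WciII (ATATTGT, off=6): starts [8, 17] → cuts [14, 23]

All cut coordinates (distinct, sorted): [7, 14, 23, 33, 41]

Fragments:
  [0,7): 7 bp
  [7,14): 7 bp
  [14,23): 9 bp
  [23,33): 10 bp
  [33,41): 8 bp
  [41,61): 20 bp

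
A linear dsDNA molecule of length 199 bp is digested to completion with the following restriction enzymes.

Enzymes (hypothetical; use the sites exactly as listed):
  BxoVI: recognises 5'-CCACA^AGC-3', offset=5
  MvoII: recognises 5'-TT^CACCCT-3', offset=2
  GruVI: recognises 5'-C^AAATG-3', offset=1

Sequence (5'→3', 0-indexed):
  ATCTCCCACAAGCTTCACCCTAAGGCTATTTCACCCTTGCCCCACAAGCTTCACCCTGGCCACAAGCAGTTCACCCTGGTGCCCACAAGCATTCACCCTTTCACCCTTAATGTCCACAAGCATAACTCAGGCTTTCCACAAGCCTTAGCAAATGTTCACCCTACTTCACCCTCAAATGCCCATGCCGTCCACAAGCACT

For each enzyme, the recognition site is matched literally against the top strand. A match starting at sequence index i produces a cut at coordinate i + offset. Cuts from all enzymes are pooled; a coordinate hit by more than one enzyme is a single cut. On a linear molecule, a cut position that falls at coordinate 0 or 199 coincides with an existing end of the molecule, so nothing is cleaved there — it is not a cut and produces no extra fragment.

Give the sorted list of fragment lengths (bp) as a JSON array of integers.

[5,5,6,6,7,7,7,8,9,10,10,13,15,16,16,17,20,22]

Site scan:
  BxoVI (CCACAAGC, off=5): starts [5, 41, 59, 82, 113, 135, 188] → cuts [10, 46, 64, 87, 118, 140, 193]
  MvoII (TTCACCCT, off=2): starts [13, 29, 49, 69, 91, 99, 154, 164] → cuts [15, 31, 51, 71, 93, 101, 156, 166]
  GruVI (CAAATG, off=1): starts [148, 172] → cuts [149, 173]

All cut coordinates (distinct, sorted): [10, 15, 31, 46, 51, 64, 71, 87, 93, 101, 118, 140, 149, 156, 166, 173, 193]

Fragment lengths:
  [0,10): 10 bp
  [10,15): 5 bp
  [15,31): 16 bp
  [31,46): 15 bp
  [46,51): 5 bp
  [51,64): 13 bp
  [64,71): 7 bp
  [71,87): 16 bp
  [87,93): 6 bp
  [93,101): 8 bp
  [101,118): 17 bp
  [118,140): 22 bp
  [140,149): 9 bp
  [149,156): 7 bp
  [156,166): 10 bp
  [166,173): 7 bp
  [173,193): 20 bp
  [193,199): 6 bp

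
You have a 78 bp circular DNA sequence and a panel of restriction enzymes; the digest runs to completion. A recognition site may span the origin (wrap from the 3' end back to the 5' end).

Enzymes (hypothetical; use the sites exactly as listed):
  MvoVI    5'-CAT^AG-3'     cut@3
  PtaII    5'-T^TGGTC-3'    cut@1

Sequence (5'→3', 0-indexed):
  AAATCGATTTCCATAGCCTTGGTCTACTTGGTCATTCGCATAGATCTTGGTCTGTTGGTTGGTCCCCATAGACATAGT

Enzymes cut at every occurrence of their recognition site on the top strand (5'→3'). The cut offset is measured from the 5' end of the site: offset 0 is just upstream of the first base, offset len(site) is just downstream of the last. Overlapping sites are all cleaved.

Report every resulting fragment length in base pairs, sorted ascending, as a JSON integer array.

Scan for sites:
  MvoVI (CATAG, off=3): starts [11, 38, 66, 72] → cuts [14, 41, 69, 75]
  PtaII (TTGGTC, off=1): starts [18, 27, 46, 58] → cuts [19, 28, 47, 59]

All cut coordinates (distinct, sorted): [14, 19, 28, 41, 47, 59, 69, 75]

Fragment lengths:
  14→19: 5 bp
  19→28: 9 bp
  28→41: 13 bp
  41→47: 6 bp
  47→59: 12 bp
  59→69: 10 bp
  69→75: 6 bp
  75→14 (wrap): 78-75+14 = 17 bp

[5,6,6,9,10,12,13,17]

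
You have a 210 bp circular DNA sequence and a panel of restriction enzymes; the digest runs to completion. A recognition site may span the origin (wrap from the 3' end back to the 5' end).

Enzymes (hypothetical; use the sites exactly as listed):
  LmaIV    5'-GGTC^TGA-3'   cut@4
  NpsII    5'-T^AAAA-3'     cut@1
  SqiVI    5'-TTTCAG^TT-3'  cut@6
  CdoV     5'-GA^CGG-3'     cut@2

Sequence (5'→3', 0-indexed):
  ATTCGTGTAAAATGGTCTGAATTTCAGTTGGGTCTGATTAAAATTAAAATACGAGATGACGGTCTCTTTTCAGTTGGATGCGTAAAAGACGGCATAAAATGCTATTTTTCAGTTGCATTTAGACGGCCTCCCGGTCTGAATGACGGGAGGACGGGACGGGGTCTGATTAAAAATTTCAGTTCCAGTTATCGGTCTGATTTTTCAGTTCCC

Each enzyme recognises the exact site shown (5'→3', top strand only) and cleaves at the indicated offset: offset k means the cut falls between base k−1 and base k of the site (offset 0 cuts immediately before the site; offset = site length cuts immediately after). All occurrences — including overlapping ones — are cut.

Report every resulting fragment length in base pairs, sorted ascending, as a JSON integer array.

[5,5,5,6,6,6,7,7,7,8,9,10,10,11,11,11,13,13,14,14,15,17]

Per-enzyme occurrences:
  LmaIV GGTCTGA/4: at [13, 30, 132, 159, 190] ⇒ [17, 34, 136, 163, 194]
  NpsII TAAAA/1: at [7, 38, 44, 82, 94, 167] ⇒ [8, 39, 45, 83, 95, 168]
  SqiVI TTTCAGTT/6: at [21, 67, 106, 173, 199] ⇒ [27, 73, 112, 179, 205]
  CdoV GACGG/2: at [57, 87, 121, 141, 149, 154] ⇒ [59, 89, 123, 143, 151, 156]

Pooled cuts: [8, 17, 27, 34, 39, 45, 59, 73, 83, 89, 95, 112, 123, 136, 143, 151, 156, 163, 168, 179, 194, 205]

Fragments:
  8→17: 9 bp
  17→27: 10 bp
  27→34: 7 bp
  34→39: 5 bp
  39→45: 6 bp
  45→59: 14 bp
  59→73: 14 bp
  73→83: 10 bp
  83→89: 6 bp
  89→95: 6 bp
  95→112: 17 bp
  112→123: 11 bp
  123→136: 13 bp
  136→143: 7 bp
  143→151: 8 bp
  151→156: 5 bp
  156→163: 7 bp
  163→168: 5 bp
  168→179: 11 bp
  179→194: 15 bp
  194→205: 11 bp
  205→8 (wrap): 210-205+8 = 13 bp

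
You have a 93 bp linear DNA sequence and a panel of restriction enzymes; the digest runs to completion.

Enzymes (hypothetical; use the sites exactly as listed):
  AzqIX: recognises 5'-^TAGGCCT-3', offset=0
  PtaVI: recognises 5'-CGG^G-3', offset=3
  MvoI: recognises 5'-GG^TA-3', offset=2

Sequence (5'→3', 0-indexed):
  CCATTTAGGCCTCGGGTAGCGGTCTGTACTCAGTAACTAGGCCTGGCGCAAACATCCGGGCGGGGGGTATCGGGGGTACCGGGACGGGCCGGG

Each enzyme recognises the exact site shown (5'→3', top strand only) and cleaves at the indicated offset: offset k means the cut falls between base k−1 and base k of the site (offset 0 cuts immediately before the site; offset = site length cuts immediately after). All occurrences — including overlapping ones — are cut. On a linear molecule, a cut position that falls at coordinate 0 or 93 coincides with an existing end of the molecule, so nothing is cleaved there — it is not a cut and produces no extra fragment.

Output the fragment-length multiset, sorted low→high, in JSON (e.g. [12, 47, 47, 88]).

Site scan:
  AzqIX TAGGCCT/0: at [5, 37] ⇒ [5, 37]
  PtaVI CGGG/3: at [12, 56, 60, 70, 79, 84, 89] ⇒ [15, 59, 63, 73, 82, 87, 92]
  MvoI GGTA/2: at [14, 65, 74] ⇒ [16, 67, 76]

All cut coordinates (distinct, sorted): [5, 15, 16, 37, 59, 63, 67, 73, 76, 82, 87, 92]

Fragments:
  [0,5): 5 bp
  [5,15): 10 bp
  [15,16): 1 bp
  [16,37): 21 bp
  [37,59): 22 bp
  [59,63): 4 bp
  [63,67): 4 bp
  [67,73): 6 bp
  [73,76): 3 bp
  [76,82): 6 bp
  [82,87): 5 bp
  [87,92): 5 bp
  [92,93): 1 bp

[1,1,3,4,4,5,5,5,6,6,10,21,22]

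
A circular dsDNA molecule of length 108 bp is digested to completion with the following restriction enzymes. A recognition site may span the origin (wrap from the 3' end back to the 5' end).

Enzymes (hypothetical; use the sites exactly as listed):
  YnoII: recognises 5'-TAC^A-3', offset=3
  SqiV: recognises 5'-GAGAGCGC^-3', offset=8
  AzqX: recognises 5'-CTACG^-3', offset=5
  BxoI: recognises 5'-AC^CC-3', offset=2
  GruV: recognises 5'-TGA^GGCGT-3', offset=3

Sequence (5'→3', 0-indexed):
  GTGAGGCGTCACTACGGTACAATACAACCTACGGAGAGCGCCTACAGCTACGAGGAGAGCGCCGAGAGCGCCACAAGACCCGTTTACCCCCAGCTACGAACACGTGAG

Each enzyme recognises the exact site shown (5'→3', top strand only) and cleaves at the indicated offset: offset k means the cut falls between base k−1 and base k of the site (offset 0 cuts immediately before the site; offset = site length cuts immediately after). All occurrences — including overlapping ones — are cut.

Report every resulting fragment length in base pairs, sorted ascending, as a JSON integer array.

Site scan:
  YnoII TACA/3: at [17, 22, 42] ⇒ [20, 25, 45]
  SqiV GAGAGCGC/8: at [33, 54, 63] ⇒ [41, 62, 71]
  AzqX CTACG/5: at [11, 28, 47, 93] ⇒ [16, 33, 52, 98]
  BxoI ACCC/2: at [77, 85] ⇒ [79, 87]
  GruV TGAGGCGT/3: at [1] ⇒ [4]

All cut coordinates (distinct, sorted): [4, 16, 20, 25, 33, 41, 45, 52, 62, 71, 79, 87, 98]

Fragment lengths:
  4→16: 12 bp
  16→20: 4 bp
  20→25: 5 bp
  25→33: 8 bp
  33→41: 8 bp
  41→45: 4 bp
  45→52: 7 bp
  52→62: 10 bp
  62→71: 9 bp
  71→79: 8 bp
  79→87: 8 bp
  87→98: 11 bp
  98→4 (wrap): 108-98+4 = 14 bp

[4,4,5,7,8,8,8,8,9,10,11,12,14]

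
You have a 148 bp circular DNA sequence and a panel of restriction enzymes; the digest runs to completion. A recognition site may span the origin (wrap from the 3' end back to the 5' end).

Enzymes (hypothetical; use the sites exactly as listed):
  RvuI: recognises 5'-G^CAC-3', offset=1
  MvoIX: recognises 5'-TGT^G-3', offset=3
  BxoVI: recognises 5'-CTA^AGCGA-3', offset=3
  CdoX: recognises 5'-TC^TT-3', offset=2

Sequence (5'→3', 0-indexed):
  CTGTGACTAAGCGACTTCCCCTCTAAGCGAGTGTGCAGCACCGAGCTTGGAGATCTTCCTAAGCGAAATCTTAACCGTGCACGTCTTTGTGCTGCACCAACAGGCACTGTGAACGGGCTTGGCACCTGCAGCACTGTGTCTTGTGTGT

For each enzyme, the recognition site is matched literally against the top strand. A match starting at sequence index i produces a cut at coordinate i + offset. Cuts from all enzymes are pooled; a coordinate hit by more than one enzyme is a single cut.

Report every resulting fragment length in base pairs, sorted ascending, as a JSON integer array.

Site scan:
  RvuI (GCAC, off=1): starts [37, 78, 93, 103, 121, 130] → cuts [38, 79, 94, 104, 122, 131]
  MvoIX (TGTG, off=3): starts [1, 31, 87, 107, 134, 141, 143] → cuts [4, 34, 90, 110, 137, 144, 146]
  BxoVI (CTAAGCGA, off=3): starts [6, 22, 58] → cuts [9, 25, 61]
  CdoX (TCTT, off=2): starts [53, 68, 83, 138] → cuts [55, 70, 85, 140]

All cut coordinates (distinct, sorted): [4, 9, 25, 34, 38, 55, 61, 70, 79, 85, 90, 94, 104, 110, 122, 131, 137, 140, 144, 146]

Fragments:
  4→9: 5 bp
  9→25: 16 bp
  25→34: 9 bp
  34→38: 4 bp
  38→55: 17 bp
  55→61: 6 bp
  61→70: 9 bp
  70→79: 9 bp
  79→85: 6 bp
  85→90: 5 bp
  90→94: 4 bp
  94→104: 10 bp
  104→110: 6 bp
  110→122: 12 bp
  122→131: 9 bp
  131→137: 6 bp
  137→140: 3 bp
  140→144: 4 bp
  144→146: 2 bp
  146→4 (wrap): 148-146+4 = 6 bp

[2,3,4,4,4,5,5,6,6,6,6,6,9,9,9,9,10,12,16,17]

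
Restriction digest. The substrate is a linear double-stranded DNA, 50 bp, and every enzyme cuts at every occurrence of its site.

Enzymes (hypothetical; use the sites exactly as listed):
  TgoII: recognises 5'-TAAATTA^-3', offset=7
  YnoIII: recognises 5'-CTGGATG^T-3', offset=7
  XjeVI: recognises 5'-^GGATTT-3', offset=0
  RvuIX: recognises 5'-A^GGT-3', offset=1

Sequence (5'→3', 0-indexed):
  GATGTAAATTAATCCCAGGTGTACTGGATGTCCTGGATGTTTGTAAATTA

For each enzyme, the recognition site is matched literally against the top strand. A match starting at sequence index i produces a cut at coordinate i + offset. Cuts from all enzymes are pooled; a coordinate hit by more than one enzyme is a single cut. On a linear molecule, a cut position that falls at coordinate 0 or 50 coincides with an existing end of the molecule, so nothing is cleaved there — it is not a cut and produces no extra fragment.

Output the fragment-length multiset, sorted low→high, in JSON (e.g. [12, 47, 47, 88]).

[6,9,11,11,13]

Site scan:
  TgoII TAAATTA/7: at [4, 43] ⇒ [11] (position 50 is a terminus of the linear molecule — no cut)
  YnoIII CTGGATGT/7: at [23, 32] ⇒ [30, 39]
  XjeVI (GGATTT, off=0): no sites
  RvuIX AGGT/1: at [16] ⇒ [17]

Pooled cuts: [11, 17, 30, 39]

Fragments:
  [0,11): 11 bp
  [11,17): 6 bp
  [17,30): 13 bp
  [30,39): 9 bp
  [39,50): 11 bp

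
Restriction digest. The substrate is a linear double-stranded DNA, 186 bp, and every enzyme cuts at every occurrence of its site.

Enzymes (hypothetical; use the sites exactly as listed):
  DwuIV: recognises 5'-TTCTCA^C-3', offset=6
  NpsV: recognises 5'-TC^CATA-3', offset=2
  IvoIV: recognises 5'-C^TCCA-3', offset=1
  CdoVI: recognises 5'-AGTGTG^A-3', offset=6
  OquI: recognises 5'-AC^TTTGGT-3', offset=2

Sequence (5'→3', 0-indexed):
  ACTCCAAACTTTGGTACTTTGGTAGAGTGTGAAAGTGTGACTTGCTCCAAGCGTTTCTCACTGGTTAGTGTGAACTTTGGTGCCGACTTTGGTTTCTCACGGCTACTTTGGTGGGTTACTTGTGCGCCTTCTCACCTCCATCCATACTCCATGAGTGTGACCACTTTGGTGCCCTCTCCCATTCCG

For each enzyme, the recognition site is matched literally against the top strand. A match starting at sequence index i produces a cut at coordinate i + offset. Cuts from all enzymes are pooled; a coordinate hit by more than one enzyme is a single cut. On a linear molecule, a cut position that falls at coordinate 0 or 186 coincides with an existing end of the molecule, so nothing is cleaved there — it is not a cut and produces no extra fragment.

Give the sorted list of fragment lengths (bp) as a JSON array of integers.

Per-enzyme occurrences:
  DwuIV TTCTCAC/6: at [54, 93, 128] ⇒ [60, 99, 134]
  NpsV TCCATA/2: at [140] ⇒ [142]
  IvoIV CTCCA/1: at [1, 44, 135, 146] ⇒ [2, 45, 136, 147]
  CdoVI AGTGTGA/6: at [25, 33, 66, 153] ⇒ [31, 39, 72, 159]
  OquI ACTTTGGT/2: at [7, 15, 73, 85, 104, 162] ⇒ [9, 17, 75, 87, 106, 164]

All cut coordinates (distinct, sorted): [2, 9, 17, 31, 39, 45, 60, 72, 75, 87, 99, 106, 134, 136, 142, 147, 159, 164]

Fragment lengths:
  [0,2): 2 bp
  [2,9): 7 bp
  [9,17): 8 bp
  [17,31): 14 bp
  [31,39): 8 bp
  [39,45): 6 bp
  [45,60): 15 bp
  [60,72): 12 bp
  [72,75): 3 bp
  [75,87): 12 bp
  [87,99): 12 bp
  [99,106): 7 bp
  [106,134): 28 bp
  [134,136): 2 bp
  [136,142): 6 bp
  [142,147): 5 bp
  [147,159): 12 bp
  [159,164): 5 bp
  [164,186): 22 bp

[2,2,3,5,5,6,6,7,7,8,8,12,12,12,12,14,15,22,28]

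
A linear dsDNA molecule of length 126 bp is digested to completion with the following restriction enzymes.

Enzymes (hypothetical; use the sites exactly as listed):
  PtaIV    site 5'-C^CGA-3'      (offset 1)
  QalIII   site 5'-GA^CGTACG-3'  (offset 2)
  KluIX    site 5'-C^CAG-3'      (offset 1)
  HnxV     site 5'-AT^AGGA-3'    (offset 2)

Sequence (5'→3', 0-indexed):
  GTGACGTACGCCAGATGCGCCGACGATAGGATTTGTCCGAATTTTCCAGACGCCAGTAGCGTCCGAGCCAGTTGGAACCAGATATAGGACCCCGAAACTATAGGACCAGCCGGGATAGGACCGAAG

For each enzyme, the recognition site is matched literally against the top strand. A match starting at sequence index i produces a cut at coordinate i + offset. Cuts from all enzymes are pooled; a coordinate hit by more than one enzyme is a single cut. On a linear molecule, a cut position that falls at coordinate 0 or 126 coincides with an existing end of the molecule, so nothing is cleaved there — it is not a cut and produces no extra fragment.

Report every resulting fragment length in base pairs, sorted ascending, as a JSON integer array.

Per-enzyme occurrences:
  PtaIV CCGA/1: at [19, 36, 62, 91, 120] ⇒ [20, 37, 63, 92, 121]
  QalIII GACGTACG/2: at [2] ⇒ [4]
  KluIX CCAG/1: at [10, 45, 52, 67, 77, 105] ⇒ [11, 46, 53, 68, 78, 106]
  HnxV ATAGGA/2: at [25, 83, 99, 114] ⇒ [27, 85, 101, 116]

Pooled cuts: [4, 11, 20, 27, 37, 46, 53, 63, 68, 78, 85, 92, 101, 106, 116, 121]

Fragments:
  [0,4): 4 bp
  [4,11): 7 bp
  [11,20): 9 bp
  [20,27): 7 bp
  [27,37): 10 bp
  [37,46): 9 bp
  [46,53): 7 bp
  [53,63): 10 bp
  [63,68): 5 bp
  [68,78): 10 bp
  [78,85): 7 bp
  [85,92): 7 bp
  [92,101): 9 bp
  [101,106): 5 bp
  [106,116): 10 bp
  [116,121): 5 bp
  [121,126): 5 bp

[4,5,5,5,5,7,7,7,7,7,9,9,9,10,10,10,10]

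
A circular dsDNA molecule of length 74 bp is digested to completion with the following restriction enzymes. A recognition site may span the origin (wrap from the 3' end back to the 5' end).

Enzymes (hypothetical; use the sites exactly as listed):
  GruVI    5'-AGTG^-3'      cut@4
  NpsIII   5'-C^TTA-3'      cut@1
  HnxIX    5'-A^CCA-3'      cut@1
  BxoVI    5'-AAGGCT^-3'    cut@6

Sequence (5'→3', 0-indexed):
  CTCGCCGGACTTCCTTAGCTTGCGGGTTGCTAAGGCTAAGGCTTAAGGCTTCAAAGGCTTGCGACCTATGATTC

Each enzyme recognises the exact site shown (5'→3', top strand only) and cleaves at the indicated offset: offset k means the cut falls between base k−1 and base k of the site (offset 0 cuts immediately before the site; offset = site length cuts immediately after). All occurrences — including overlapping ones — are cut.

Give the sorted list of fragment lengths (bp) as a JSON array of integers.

Site scan:
  GruVI (AGTG, off=4): no sites
  NpsIII CTTA/1: at [13, 41] ⇒ [14, 42]
  HnxIX (ACCA, off=1): no sites
  BxoVI AAGGCT/6: at [31, 37, 44, 53] ⇒ [37, 43, 50, 59]

Pooled cuts: [14, 37, 42, 43, 50, 59]

Fragments:
  14→37: 23 bp
  37→42: 5 bp
  42→43: 1 bp
  43→50: 7 bp
  50→59: 9 bp
  59→14 (wrap): 74-59+14 = 29 bp

[1,5,7,9,23,29]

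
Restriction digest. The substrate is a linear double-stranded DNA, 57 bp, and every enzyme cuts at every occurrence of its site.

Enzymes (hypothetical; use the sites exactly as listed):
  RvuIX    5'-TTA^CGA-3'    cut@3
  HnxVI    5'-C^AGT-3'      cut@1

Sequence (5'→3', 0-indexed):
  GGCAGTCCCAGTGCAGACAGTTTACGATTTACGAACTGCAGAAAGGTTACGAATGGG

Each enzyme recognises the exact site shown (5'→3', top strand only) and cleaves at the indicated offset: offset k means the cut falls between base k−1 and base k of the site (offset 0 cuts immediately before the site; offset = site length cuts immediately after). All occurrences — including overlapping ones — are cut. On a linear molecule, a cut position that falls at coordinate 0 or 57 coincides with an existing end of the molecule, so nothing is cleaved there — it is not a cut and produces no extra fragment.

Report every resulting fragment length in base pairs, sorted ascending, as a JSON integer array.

Per-enzyme occurrences:
  RvuIX TTACGA/3: at [21, 28, 46] ⇒ [24, 31, 49]
  HnxVI CAGT/1: at [2, 8, 17] ⇒ [3, 9, 18]

Pooled cuts: [3, 9, 18, 24, 31, 49]

Fragments:
  [0,3): 3 bp
  [3,9): 6 bp
  [9,18): 9 bp
  [18,24): 6 bp
  [24,31): 7 bp
  [31,49): 18 bp
  [49,57): 8 bp

[3,6,6,7,8,9,18]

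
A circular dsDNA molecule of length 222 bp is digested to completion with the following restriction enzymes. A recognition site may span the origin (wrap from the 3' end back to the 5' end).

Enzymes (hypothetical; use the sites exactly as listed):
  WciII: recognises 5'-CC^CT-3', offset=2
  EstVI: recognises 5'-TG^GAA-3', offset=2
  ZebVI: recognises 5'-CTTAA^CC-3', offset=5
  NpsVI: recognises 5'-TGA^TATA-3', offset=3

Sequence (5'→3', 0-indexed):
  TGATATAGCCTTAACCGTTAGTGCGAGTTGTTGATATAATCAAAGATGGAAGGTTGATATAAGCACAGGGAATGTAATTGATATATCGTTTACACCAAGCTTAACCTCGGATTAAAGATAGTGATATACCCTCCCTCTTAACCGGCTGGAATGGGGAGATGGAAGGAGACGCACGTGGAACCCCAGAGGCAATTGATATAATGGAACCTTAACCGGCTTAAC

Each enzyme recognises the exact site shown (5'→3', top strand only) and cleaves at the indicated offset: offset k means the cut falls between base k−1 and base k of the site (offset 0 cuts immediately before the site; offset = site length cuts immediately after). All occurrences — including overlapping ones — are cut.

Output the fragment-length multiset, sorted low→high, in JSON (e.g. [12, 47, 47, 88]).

[4,6,7,7,7,9,9,11,13,13,14,16,19,20,20,23,24]

Per-enzyme occurrences:
  WciII (CCCT, off=2): starts [128, 132] → cuts [130, 134]
  EstVI (TGGAA, off=2): starts [46, 146, 159, 175, 201] → cuts [48, 148, 161, 177, 203]
  ZebVI (CTTAACC, off=5): starts [9, 99, 136, 207] → cuts [14, 104, 141, 212]
  NpsVI (TGATATA, off=3): starts [0, 31, 54, 78, 121, 193] → cuts [3, 34, 57, 81, 124, 196]

All cut coordinates (distinct, sorted): [3, 14, 34, 48, 57, 81, 104, 124, 130, 134, 141, 148, 161, 177, 196, 203, 212]

Fragment lengths:
  3→14: 11 bp
  14→34: 20 bp
  34→48: 14 bp
  48→57: 9 bp
  57→81: 24 bp
  81→104: 23 bp
  104→124: 20 bp
  124→130: 6 bp
  130→134: 4 bp
  134→141: 7 bp
  141→148: 7 bp
  148→161: 13 bp
  161→177: 16 bp
  177→196: 19 bp
  196→203: 7 bp
  203→212: 9 bp
  212→3 (wrap): 222-212+3 = 13 bp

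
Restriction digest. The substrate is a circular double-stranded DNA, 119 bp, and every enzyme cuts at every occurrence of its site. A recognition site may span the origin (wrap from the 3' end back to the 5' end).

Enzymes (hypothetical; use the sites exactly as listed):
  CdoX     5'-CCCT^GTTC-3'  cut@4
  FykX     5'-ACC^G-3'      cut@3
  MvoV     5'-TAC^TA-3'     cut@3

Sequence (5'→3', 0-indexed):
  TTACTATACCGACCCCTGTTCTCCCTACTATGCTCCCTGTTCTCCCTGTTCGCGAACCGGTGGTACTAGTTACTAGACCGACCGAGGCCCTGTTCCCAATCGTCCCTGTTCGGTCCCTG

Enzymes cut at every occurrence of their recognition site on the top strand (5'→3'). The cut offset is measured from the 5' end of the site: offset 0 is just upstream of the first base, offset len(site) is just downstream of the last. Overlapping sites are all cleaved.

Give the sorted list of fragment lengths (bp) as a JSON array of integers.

Scan for sites:
  CdoX CCCTGTTC/4: at [13, 34, 43, 87, 103] ⇒ [17, 38, 47, 91, 107]
  FykX ACCG/3: at [7, 55, 76, 80] ⇒ [10, 58, 79, 83]
  MvoV TACTA/3: at [1, 25, 63, 70] ⇒ [4, 28, 66, 73]

All cut coordinates (distinct, sorted): [4, 10, 17, 28, 38, 47, 58, 66, 73, 79, 83, 91, 107]

Fragments:
  4→10: 6 bp
  10→17: 7 bp
  17→28: 11 bp
  28→38: 10 bp
  38→47: 9 bp
  47→58: 11 bp
  58→66: 8 bp
  66→73: 7 bp
  73→79: 6 bp
  79→83: 4 bp
  83→91: 8 bp
  91→107: 16 bp
  107→4 (wrap): 119-107+4 = 16 bp

[4,6,6,7,7,8,8,9,10,11,11,16,16]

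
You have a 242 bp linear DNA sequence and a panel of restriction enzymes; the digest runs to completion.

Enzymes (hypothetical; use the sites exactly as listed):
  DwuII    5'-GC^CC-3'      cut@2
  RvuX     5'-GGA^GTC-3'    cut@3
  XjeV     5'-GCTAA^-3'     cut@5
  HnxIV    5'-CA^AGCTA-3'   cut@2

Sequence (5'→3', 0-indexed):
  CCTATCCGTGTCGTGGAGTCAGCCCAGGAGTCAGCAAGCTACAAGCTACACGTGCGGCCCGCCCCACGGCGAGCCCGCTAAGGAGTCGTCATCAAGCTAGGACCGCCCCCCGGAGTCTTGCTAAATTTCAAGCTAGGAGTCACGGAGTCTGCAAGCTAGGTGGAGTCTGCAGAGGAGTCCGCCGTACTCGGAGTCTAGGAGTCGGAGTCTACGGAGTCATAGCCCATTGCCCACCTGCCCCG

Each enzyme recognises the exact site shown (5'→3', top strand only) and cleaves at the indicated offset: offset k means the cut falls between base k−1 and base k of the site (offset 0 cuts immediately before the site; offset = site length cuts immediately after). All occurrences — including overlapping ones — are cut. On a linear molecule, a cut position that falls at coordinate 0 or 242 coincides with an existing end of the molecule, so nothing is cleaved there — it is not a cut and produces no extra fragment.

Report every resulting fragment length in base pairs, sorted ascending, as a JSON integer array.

Per-enzyme occurrences:
  DwuII GCCC/2: at [21, 56, 60, 72, 104, 221, 228, 236] ⇒ [23, 58, 62, 74, 106, 223, 230, 238]
  RvuX GGAGTC/3: at [14, 26, 81, 111, 135, 143, 161, 173, 189, 197, 203, 212] ⇒ [17, 29, 84, 114, 138, 146, 164, 176, 192, 200, 206, 215]
  XjeV GCTAA/5: at [76, 119] ⇒ [81, 124]
  HnxIV CAAGCTA/2: at [34, 41, 92, 128, 151] ⇒ [36, 43, 94, 130, 153]

Pooled cuts: [17, 23, 29, 36, 43, 58, 62, 74, 81, 84, 94, 106, 114, 124, 130, 138, 146, 153, 164, 176, 192, 200, 206, 215, 223, 230, 238]

Fragment lengths:
  [0,17): 17 bp
  [17,23): 6 bp
  [23,29): 6 bp
  [29,36): 7 bp
  [36,43): 7 bp
  [43,58): 15 bp
  [58,62): 4 bp
  [62,74): 12 bp
  [74,81): 7 bp
  [81,84): 3 bp
  [84,94): 10 bp
  [94,106): 12 bp
  [106,114): 8 bp
  [114,124): 10 bp
  [124,130): 6 bp
  [130,138): 8 bp
  [138,146): 8 bp
  [146,153): 7 bp
  [153,164): 11 bp
  [164,176): 12 bp
  [176,192): 16 bp
  [192,200): 8 bp
  [200,206): 6 bp
  [206,215): 9 bp
  [215,223): 8 bp
  [223,230): 7 bp
  [230,238): 8 bp
  [238,242): 4 bp

[3,4,4,6,6,6,6,7,7,7,7,7,8,8,8,8,8,8,9,10,10,11,12,12,12,15,16,17]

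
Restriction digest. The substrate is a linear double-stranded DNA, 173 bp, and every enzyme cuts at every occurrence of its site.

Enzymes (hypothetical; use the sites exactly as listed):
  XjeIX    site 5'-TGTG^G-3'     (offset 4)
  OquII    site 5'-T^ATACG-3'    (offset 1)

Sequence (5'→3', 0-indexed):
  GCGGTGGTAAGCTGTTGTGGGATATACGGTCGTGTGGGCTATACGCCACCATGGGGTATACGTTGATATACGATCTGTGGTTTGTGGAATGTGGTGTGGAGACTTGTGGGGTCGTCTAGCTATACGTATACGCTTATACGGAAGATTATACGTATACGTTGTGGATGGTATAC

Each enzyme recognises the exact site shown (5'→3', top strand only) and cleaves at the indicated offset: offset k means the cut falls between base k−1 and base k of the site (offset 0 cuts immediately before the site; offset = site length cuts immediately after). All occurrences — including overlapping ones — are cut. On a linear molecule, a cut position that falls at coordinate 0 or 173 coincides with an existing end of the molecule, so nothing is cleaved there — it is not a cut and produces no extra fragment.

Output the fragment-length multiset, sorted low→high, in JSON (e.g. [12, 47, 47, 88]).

Scan for sites:
  XjeIX (TGTGG, off=4): starts [15, 32, 75, 82, 89, 94, 104, 159] → cuts [19, 36, 79, 86, 93, 98, 108, 163]
  OquII (TATACG, off=1): starts [22, 39, 56, 66, 120, 126, 134, 146, 152] → cuts [23, 40, 57, 67, 121, 127, 135, 147, 153]

Pooled cuts: [19, 23, 36, 40, 57, 67, 79, 86, 93, 98, 108, 121, 127, 135, 147, 153, 163]

Fragments:
  [0,19): 19 bp
  [19,23): 4 bp
  [23,36): 13 bp
  [36,40): 4 bp
  [40,57): 17 bp
  [57,67): 10 bp
  [67,79): 12 bp
  [79,86): 7 bp
  [86,93): 7 bp
  [93,98): 5 bp
  [98,108): 10 bp
  [108,121): 13 bp
  [121,127): 6 bp
  [127,135): 8 bp
  [135,147): 12 bp
  [147,153): 6 bp
  [153,163): 10 bp
  [163,173): 10 bp

[4,4,5,6,6,7,7,8,10,10,10,10,12,12,13,13,17,19]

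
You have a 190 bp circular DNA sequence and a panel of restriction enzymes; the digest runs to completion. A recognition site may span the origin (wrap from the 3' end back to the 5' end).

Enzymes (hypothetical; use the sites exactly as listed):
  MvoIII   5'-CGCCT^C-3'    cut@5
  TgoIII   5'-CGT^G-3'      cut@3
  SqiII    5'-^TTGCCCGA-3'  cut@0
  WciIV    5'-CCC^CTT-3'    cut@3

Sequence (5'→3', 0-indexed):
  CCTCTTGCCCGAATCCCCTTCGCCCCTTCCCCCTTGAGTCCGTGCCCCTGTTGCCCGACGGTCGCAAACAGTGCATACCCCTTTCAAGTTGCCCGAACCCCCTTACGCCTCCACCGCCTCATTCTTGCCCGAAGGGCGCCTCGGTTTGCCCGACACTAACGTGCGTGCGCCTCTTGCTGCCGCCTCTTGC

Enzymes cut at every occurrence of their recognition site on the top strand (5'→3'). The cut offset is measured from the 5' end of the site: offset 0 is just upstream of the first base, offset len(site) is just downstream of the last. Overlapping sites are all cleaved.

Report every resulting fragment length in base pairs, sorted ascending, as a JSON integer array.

Per-enzyme occurrences:
  MvoIII CGCCTC/5: at [105, 114, 136, 167, 180] ⇒ [110, 119, 141, 172, 185]
  TgoIII CGTG/3: at [40, 159, 163] ⇒ [43, 162, 166]
  SqiII TTGCCCGA/0: at [4, 50, 88, 124, 145] ⇒ [4, 50, 88, 124, 145]
  WciIV CCCCTT/3: at [14, 22, 29, 77, 98] ⇒ [17, 25, 32, 80, 101]

Pooled cuts: [4, 17, 25, 32, 43, 50, 80, 88, 101, 110, 119, 124, 141, 145, 162, 166, 172, 185]

Fragment lengths:
  4→17: 13 bp
  17→25: 8 bp
  25→32: 7 bp
  32→43: 11 bp
  43→50: 7 bp
  50→80: 30 bp
  80→88: 8 bp
  88→101: 13 bp
  101→110: 9 bp
  110→119: 9 bp
  119→124: 5 bp
  124→141: 17 bp
  141→145: 4 bp
  145→162: 17 bp
  162→166: 4 bp
  166→172: 6 bp
  172→185: 13 bp
  185→4 (wrap): 190-185+4 = 9 bp

[4,4,5,6,7,7,8,8,9,9,9,11,13,13,13,17,17,30]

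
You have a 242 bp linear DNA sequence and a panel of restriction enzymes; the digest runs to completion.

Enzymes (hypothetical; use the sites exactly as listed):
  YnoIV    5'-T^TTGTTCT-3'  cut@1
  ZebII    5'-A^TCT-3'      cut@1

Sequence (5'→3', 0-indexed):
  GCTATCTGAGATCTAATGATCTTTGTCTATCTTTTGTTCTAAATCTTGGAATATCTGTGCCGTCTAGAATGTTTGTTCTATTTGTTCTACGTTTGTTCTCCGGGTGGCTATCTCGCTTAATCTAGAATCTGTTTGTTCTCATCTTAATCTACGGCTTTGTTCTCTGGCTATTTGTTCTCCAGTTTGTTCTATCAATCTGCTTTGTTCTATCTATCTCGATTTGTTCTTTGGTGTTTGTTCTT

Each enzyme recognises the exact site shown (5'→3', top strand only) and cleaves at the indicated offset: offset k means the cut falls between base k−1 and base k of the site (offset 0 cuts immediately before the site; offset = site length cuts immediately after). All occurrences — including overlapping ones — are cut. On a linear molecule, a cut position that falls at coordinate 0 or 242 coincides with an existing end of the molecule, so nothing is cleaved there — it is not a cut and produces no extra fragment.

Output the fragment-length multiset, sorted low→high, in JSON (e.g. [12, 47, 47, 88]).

Per-enzyme occurrences:
  YnoIV TTTGTTCT/1: at [32, 71, 80, 91, 131, 155, 170, 182, 200, 219, 233] ⇒ [33, 72, 81, 92, 132, 156, 171, 183, 201, 220, 234]
  ZebII ATCT/1: at [3, 10, 18, 28, 42, 52, 109, 119, 126, 140, 146, 194, 208, 212] ⇒ [4, 11, 19, 29, 43, 53, 110, 120, 127, 141, 147, 195, 209, 213]

All cut coordinates (distinct, sorted): [4, 11, 19, 29, 33, 43, 53, 72, 81, 92, 110, 120, 127, 132, 141, 147, 156, 171, 183, 195, 201, 209, 213, 220, 234]

Fragments:
  [0,4): 4 bp
  [4,11): 7 bp
  [11,19): 8 bp
  [19,29): 10 bp
  [29,33): 4 bp
  [33,43): 10 bp
  [43,53): 10 bp
  [53,72): 19 bp
  [72,81): 9 bp
  [81,92): 11 bp
  [92,110): 18 bp
  [110,120): 10 bp
  [120,127): 7 bp
  [127,132): 5 bp
  [132,141): 9 bp
  [141,147): 6 bp
  [147,156): 9 bp
  [156,171): 15 bp
  [171,183): 12 bp
  [183,195): 12 bp
  [195,201): 6 bp
  [201,209): 8 bp
  [209,213): 4 bp
  [213,220): 7 bp
  [220,234): 14 bp
  [234,242): 8 bp

[4,4,4,5,6,6,7,7,7,8,8,8,9,9,9,10,10,10,10,11,12,12,14,15,18,19]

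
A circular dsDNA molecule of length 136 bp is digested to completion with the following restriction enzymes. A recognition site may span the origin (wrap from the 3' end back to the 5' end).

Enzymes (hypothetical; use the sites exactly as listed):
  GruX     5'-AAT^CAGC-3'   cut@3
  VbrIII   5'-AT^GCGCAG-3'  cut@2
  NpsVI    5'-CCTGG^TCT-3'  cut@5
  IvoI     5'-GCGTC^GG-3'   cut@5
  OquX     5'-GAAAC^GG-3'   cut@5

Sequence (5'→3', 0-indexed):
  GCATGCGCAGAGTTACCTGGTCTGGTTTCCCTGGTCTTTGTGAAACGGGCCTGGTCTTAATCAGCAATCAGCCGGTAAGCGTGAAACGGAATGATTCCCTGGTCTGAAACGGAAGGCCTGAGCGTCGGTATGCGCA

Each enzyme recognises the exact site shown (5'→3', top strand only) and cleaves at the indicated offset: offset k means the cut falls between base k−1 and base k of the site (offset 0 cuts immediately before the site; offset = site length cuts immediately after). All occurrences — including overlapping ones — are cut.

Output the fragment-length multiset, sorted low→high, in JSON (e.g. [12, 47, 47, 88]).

Scan for sites:
  GruX AATCAGC/3: at [58, 65] ⇒ [61, 68]
  VbrIII ATGCGCAG/2: at [2, 129] ⇒ [4, 131]
  NpsVI CCTGGTCT/5: at [15, 29, 49, 97] ⇒ [20, 34, 54, 102]
  IvoI GCGTCGG/5: at [121] ⇒ [126]
  OquX GAAACGG/5: at [41, 82, 105] ⇒ [46, 87, 110]

Pooled cuts: [4, 20, 34, 46, 54, 61, 68, 87, 102, 110, 126, 131]

Fragment lengths:
  4→20: 16 bp
  20→34: 14 bp
  34→46: 12 bp
  46→54: 8 bp
  54→61: 7 bp
  61→68: 7 bp
  68→87: 19 bp
  87→102: 15 bp
  102→110: 8 bp
  110→126: 16 bp
  126→131: 5 bp
  131→4 (wrap): 136-131+4 = 9 bp

[5,7,7,8,8,9,12,14,15,16,16,19]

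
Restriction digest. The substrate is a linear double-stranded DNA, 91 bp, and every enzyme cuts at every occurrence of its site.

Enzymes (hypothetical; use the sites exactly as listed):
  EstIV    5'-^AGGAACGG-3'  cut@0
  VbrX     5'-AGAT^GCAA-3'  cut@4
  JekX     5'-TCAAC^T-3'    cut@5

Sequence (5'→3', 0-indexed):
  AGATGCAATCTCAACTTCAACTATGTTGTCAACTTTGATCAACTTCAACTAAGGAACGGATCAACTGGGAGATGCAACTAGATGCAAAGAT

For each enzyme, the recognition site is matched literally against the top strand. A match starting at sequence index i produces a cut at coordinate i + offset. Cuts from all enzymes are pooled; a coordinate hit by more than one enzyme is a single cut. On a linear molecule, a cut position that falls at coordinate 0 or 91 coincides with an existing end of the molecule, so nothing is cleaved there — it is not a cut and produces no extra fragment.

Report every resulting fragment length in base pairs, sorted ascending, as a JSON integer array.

Scan for sites:
  EstIV (AGGAACGG, off=0): starts [51] → cuts [51]
  VbrX (AGATGCAA, off=4): starts [0, 69, 79] → cuts [4, 73, 83]
  JekX (TCAACT, off=5): starts [10, 16, 28, 38, 44, 60] → cuts [15, 21, 33, 43, 49, 65]

All cut coordinates (distinct, sorted): [4, 15, 21, 33, 43, 49, 51, 65, 73, 83]

Fragments:
  [0,4): 4 bp
  [4,15): 11 bp
  [15,21): 6 bp
  [21,33): 12 bp
  [33,43): 10 bp
  [43,49): 6 bp
  [49,51): 2 bp
  [51,65): 14 bp
  [65,73): 8 bp
  [73,83): 10 bp
  [83,91): 8 bp

[2,4,6,6,8,8,10,10,11,12,14]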